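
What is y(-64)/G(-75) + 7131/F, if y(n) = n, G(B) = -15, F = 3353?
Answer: 321557/50295 ≈ 6.3934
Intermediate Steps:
y(-64)/G(-75) + 7131/F = -64/(-15) + 7131/3353 = -64*(-1/15) + 7131*(1/3353) = 64/15 + 7131/3353 = 321557/50295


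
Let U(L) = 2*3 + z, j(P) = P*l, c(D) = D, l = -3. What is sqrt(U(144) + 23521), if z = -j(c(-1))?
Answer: 2*sqrt(5881) ≈ 153.38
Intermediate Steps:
j(P) = -3*P (j(P) = P*(-3) = -3*P)
z = -3 (z = -(-3)*(-1) = -1*3 = -3)
U(L) = 3 (U(L) = 2*3 - 3 = 6 - 3 = 3)
sqrt(U(144) + 23521) = sqrt(3 + 23521) = sqrt(23524) = 2*sqrt(5881)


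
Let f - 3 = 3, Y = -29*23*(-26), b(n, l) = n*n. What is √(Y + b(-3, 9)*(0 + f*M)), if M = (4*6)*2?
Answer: √19934 ≈ 141.19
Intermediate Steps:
b(n, l) = n²
Y = 17342 (Y = -667*(-26) = 17342)
f = 6 (f = 3 + 3 = 6)
M = 48 (M = 24*2 = 48)
√(Y + b(-3, 9)*(0 + f*M)) = √(17342 + (-3)²*(0 + 6*48)) = √(17342 + 9*(0 + 288)) = √(17342 + 9*288) = √(17342 + 2592) = √19934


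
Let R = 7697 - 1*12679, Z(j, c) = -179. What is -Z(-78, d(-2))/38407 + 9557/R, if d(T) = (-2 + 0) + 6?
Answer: -366163921/191343674 ≈ -1.9136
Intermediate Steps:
d(T) = 4 (d(T) = -2 + 6 = 4)
R = -4982 (R = 7697 - 12679 = -4982)
-Z(-78, d(-2))/38407 + 9557/R = -1*(-179)/38407 + 9557/(-4982) = 179*(1/38407) + 9557*(-1/4982) = 179/38407 - 9557/4982 = -366163921/191343674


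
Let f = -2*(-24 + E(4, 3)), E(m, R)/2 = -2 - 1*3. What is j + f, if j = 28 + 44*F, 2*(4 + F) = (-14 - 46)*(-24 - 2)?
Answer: 34240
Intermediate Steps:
E(m, R) = -10 (E(m, R) = 2*(-2 - 1*3) = 2*(-2 - 3) = 2*(-5) = -10)
F = 776 (F = -4 + ((-14 - 46)*(-24 - 2))/2 = -4 + (-60*(-26))/2 = -4 + (½)*1560 = -4 + 780 = 776)
f = 68 (f = -2*(-24 - 10) = -2*(-34) = 68)
j = 34172 (j = 28 + 44*776 = 28 + 34144 = 34172)
j + f = 34172 + 68 = 34240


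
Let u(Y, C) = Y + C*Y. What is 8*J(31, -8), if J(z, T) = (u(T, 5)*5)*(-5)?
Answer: 9600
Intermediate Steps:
J(z, T) = -150*T (J(z, T) = ((T*(1 + 5))*5)*(-5) = ((T*6)*5)*(-5) = ((6*T)*5)*(-5) = (30*T)*(-5) = -150*T)
8*J(31, -8) = 8*(-150*(-8)) = 8*1200 = 9600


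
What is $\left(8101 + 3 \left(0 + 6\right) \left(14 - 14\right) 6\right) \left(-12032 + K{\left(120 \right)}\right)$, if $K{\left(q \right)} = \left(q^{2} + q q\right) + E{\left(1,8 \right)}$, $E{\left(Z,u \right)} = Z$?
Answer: $135845669$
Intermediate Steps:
$K{\left(q \right)} = 1 + 2 q^{2}$ ($K{\left(q \right)} = \left(q^{2} + q q\right) + 1 = \left(q^{2} + q^{2}\right) + 1 = 2 q^{2} + 1 = 1 + 2 q^{2}$)
$\left(8101 + 3 \left(0 + 6\right) \left(14 - 14\right) 6\right) \left(-12032 + K{\left(120 \right)}\right) = \left(8101 + 3 \left(0 + 6\right) \left(14 - 14\right) 6\right) \left(-12032 + \left(1 + 2 \cdot 120^{2}\right)\right) = \left(8101 + 3 \cdot 6 \left(14 - 14\right) 6\right) \left(-12032 + \left(1 + 2 \cdot 14400\right)\right) = \left(8101 + 18 \cdot 0 \cdot 6\right) \left(-12032 + \left(1 + 28800\right)\right) = \left(8101 + 0 \cdot 6\right) \left(-12032 + 28801\right) = \left(8101 + 0\right) 16769 = 8101 \cdot 16769 = 135845669$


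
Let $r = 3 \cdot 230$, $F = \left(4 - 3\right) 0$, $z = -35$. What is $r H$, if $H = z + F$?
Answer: $-24150$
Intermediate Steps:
$F = 0$ ($F = 1 \cdot 0 = 0$)
$H = -35$ ($H = -35 + 0 = -35$)
$r = 690$
$r H = 690 \left(-35\right) = -24150$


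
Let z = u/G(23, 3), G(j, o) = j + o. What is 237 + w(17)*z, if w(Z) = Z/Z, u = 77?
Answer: 6239/26 ≈ 239.96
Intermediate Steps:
w(Z) = 1
z = 77/26 (z = 77/(23 + 3) = 77/26 ≈ 2.9615)
237 + w(17)*z = 237 + 1*(77/26) = 237 + 77/26 = 6239/26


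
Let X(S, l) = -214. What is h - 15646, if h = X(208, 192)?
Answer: -15860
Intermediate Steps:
h = -214
h - 15646 = -214 - 15646 = -15860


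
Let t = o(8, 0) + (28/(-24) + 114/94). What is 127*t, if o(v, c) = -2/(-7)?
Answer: 83185/1974 ≈ 42.140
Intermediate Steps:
o(v, c) = 2/7 (o(v, c) = -2*(-⅐) = 2/7)
t = 655/1974 (t = 2/7 + (28/(-24) + 114/94) = 2/7 + (28*(-1/24) + 114*(1/94)) = 2/7 + (-7/6 + 57/47) = 2/7 + 13/282 = 655/1974 ≈ 0.33181)
127*t = 127*(655/1974) = 83185/1974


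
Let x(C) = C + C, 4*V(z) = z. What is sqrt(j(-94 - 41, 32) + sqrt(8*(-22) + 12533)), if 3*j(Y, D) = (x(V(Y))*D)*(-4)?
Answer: sqrt(2880 + 3*sqrt(1373)) ≈ 54.692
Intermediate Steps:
V(z) = z/4
x(C) = 2*C
j(Y, D) = -2*D*Y/3 (j(Y, D) = (((2*(Y/4))*D)*(-4))/3 = (((Y/2)*D)*(-4))/3 = ((D*Y/2)*(-4))/3 = (-2*D*Y)/3 = -2*D*Y/3)
sqrt(j(-94 - 41, 32) + sqrt(8*(-22) + 12533)) = sqrt(-2/3*32*(-94 - 41) + sqrt(8*(-22) + 12533)) = sqrt(-2/3*32*(-135) + sqrt(-176 + 12533)) = sqrt(2880 + sqrt(12357)) = sqrt(2880 + 3*sqrt(1373))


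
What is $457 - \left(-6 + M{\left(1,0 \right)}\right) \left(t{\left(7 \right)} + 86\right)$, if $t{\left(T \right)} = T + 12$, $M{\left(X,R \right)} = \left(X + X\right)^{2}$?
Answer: $667$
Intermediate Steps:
$M{\left(X,R \right)} = 4 X^{2}$ ($M{\left(X,R \right)} = \left(2 X\right)^{2} = 4 X^{2}$)
$t{\left(T \right)} = 12 + T$
$457 - \left(-6 + M{\left(1,0 \right)}\right) \left(t{\left(7 \right)} + 86\right) = 457 - \left(-6 + 4 \cdot 1^{2}\right) \left(\left(12 + 7\right) + 86\right) = 457 - \left(-6 + 4 \cdot 1\right) \left(19 + 86\right) = 457 - \left(-6 + 4\right) 105 = 457 - \left(-2\right) 105 = 457 - -210 = 457 + 210 = 667$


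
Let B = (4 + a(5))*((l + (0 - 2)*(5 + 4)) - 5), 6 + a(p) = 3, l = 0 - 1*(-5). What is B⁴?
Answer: 104976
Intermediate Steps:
l = 5 (l = 0 + 5 = 5)
a(p) = -3 (a(p) = -6 + 3 = -3)
B = -18 (B = (4 - 3)*((5 + (0 - 2)*(5 + 4)) - 5) = 1*((5 - 2*9) - 5) = 1*((5 - 18) - 5) = 1*(-13 - 5) = 1*(-18) = -18)
B⁴ = (-18)⁴ = 104976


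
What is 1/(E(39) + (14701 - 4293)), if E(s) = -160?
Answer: 1/10248 ≈ 9.7580e-5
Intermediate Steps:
1/(E(39) + (14701 - 4293)) = 1/(-160 + (14701 - 4293)) = 1/(-160 + 10408) = 1/10248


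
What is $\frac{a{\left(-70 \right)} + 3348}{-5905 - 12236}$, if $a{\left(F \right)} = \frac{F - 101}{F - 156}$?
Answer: $- \frac{252273}{1366622} \approx -0.1846$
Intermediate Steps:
$a{\left(F \right)} = \frac{-101 + F}{-156 + F}$ ($a{\left(F \right)} = \frac{-101 + F}{F - 156} = \frac{-101 + F}{-156 + F}$)
$\frac{a{\left(-70 \right)} + 3348}{-5905 - 12236} = \frac{\frac{-101 - 70}{-156 - 70} + 3348}{-5905 - 12236} = \frac{\frac{1}{-226} \left(-171\right) + 3348}{-5905 - 12236} = \frac{\left(- \frac{1}{226}\right) \left(-171\right) + 3348}{-18141} = \left(\frac{171}{226} + 3348\right) \left(- \frac{1}{18141}\right) = \frac{756819}{226} \left(- \frac{1}{18141}\right) = - \frac{252273}{1366622}$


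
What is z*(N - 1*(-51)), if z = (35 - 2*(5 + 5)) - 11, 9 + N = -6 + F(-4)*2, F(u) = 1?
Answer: 152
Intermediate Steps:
N = -13 (N = -9 + (-6 + 1*2) = -9 + (-6 + 2) = -9 - 4 = -13)
z = 4 (z = (35 - 2*10) - 11 = (35 - 20) - 11 = 15 - 11 = 4)
z*(N - 1*(-51)) = 4*(-13 - 1*(-51)) = 4*(-13 + 51) = 4*38 = 152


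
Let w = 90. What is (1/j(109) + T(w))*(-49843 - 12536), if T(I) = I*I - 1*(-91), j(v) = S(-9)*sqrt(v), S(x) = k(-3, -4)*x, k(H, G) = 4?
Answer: -510946389 + 6931*sqrt(109)/436 ≈ -5.1095e+8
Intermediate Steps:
S(x) = 4*x
j(v) = -36*sqrt(v) (j(v) = (4*(-9))*sqrt(v) = -36*sqrt(v))
T(I) = 91 + I**2 (T(I) = I**2 + 91 = 91 + I**2)
(1/j(109) + T(w))*(-49843 - 12536) = (1/(-36*sqrt(109)) + (91 + 90**2))*(-49843 - 12536) = (-sqrt(109)/3924 + (91 + 8100))*(-62379) = (-sqrt(109)/3924 + 8191)*(-62379) = (8191 - sqrt(109)/3924)*(-62379) = -510946389 + 6931*sqrt(109)/436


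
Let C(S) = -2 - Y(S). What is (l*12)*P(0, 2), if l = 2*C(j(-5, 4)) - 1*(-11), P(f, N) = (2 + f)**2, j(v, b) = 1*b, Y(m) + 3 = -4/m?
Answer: 720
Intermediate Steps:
Y(m) = -3 - 4/m
j(v, b) = b
C(S) = 1 + 4/S (C(S) = -2 - (-3 - 4/S) = -2 + (3 + 4/S) = 1 + 4/S)
l = 15 (l = 2*((4 + 4)/4) - 1*(-11) = 2*((1/4)*8) + 11 = 2*2 + 11 = 4 + 11 = 15)
(l*12)*P(0, 2) = (15*12)*(2 + 0)**2 = 180*2**2 = 180*4 = 720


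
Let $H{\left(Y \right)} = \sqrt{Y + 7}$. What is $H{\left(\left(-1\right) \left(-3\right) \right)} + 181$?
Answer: $181 + \sqrt{10} \approx 184.16$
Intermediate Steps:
$H{\left(Y \right)} = \sqrt{7 + Y}$
$H{\left(\left(-1\right) \left(-3\right) \right)} + 181 = \sqrt{7 - -3} + 181 = \sqrt{7 + 3} + 181 = \sqrt{10} + 181 = 181 + \sqrt{10}$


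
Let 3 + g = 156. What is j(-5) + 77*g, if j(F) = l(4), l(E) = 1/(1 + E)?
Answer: 58906/5 ≈ 11781.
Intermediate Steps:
g = 153 (g = -3 + 156 = 153)
j(F) = 1/5 (j(F) = 1/(1 + 4) = 1/5)
j(-5) + 77*g = 1/5 + 77*153 = 1/5 + 11781 = 58906/5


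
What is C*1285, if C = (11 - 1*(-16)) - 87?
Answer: -77100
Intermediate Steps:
C = -60 (C = (11 + 16) - 87 = 27 - 87 = -60)
C*1285 = -60*1285 = -77100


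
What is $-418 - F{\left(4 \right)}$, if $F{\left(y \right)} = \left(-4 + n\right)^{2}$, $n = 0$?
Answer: $-434$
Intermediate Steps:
$F{\left(y \right)} = 16$ ($F{\left(y \right)} = \left(-4 + 0\right)^{2} = \left(-4\right)^{2} = 16$)
$-418 - F{\left(4 \right)} = -418 - 16 = -434$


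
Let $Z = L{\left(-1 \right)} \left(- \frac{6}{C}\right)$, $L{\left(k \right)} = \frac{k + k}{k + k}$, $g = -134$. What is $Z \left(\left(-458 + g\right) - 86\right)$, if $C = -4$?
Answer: $-1017$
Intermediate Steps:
$L{\left(k \right)} = 1$ ($L{\left(k \right)} = \frac{2 k}{2 k} = 2 k \frac{1}{2 k} = 1$)
$Z = \frac{3}{2}$ ($Z = 1 \left(- \frac{6}{-4}\right) = 1 \left(\left(-6\right) \left(- \frac{1}{4}\right)\right) = 1 \cdot \frac{3}{2} = \frac{3}{2} \approx 1.5$)
$Z \left(\left(-458 + g\right) - 86\right) = \frac{3 \left(\left(-458 - 134\right) - 86\right)}{2} = \frac{3 \left(-592 - 86\right)}{2} = \frac{3}{2} \left(-678\right) = -1017$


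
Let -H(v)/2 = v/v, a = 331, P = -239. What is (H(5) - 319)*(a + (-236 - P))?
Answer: -107214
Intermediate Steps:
H(v) = -2 (H(v) = -2*v/v = -2*1 = -2)
(H(5) - 319)*(a + (-236 - P)) = (-2 - 319)*(331 + (-236 - 1*(-239))) = -321*(331 + (-236 + 239)) = -321*(331 + 3) = -321*334 = -107214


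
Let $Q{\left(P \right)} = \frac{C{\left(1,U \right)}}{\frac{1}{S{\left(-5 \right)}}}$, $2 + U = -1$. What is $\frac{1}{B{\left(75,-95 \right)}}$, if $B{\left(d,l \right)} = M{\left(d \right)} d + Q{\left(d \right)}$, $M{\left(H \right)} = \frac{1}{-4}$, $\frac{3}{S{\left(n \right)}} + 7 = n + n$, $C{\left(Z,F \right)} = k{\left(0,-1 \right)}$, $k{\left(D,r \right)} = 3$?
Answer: $- \frac{68}{1311} \approx -0.051869$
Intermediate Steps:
$U = -3$ ($U = -2 - 1 = -3$)
$C{\left(Z,F \right)} = 3$
$S{\left(n \right)} = \frac{3}{-7 + 2 n}$ ($S{\left(n \right)} = \frac{3}{-7 + \left(n + n\right)} = \frac{3}{-7 + 2 n}$)
$M{\left(H \right)} = - \frac{1}{4}$
$Q{\left(P \right)} = - \frac{9}{17}$ ($Q{\left(P \right)} = \frac{3}{\frac{1}{3 \frac{1}{-7 + 2 \left(-5\right)}}} = \frac{3}{\frac{1}{3 \frac{1}{-7 - 10}}} = \frac{3}{\frac{1}{3 \frac{1}{-17}}} = \frac{3}{\frac{1}{3 \left(- \frac{1}{17}\right)}} = \frac{3}{\frac{1}{- \frac{3}{17}}} = \frac{3}{- \frac{17}{3}} = 3 \left(- \frac{3}{17}\right) = - \frac{9}{17}$)
$B{\left(d,l \right)} = - \frac{9}{17} - \frac{d}{4}$ ($B{\left(d,l \right)} = - \frac{d}{4} - \frac{9}{17} = - \frac{9}{17} - \frac{d}{4}$)
$\frac{1}{B{\left(75,-95 \right)}} = \frac{1}{- \frac{9}{17} - \frac{75}{4}} = \frac{1}{- \frac{1311}{68}} = - \frac{68}{1311}$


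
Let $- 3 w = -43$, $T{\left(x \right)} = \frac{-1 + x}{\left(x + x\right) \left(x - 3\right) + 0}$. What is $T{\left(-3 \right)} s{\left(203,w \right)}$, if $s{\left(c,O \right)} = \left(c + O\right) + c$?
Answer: $- \frac{1261}{27} \approx -46.704$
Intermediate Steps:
$T{\left(x \right)} = \frac{-1 + x}{2 x \left(-3 + x\right)}$ ($T{\left(x \right)} = \frac{-1 + x}{2 x \left(-3 + x\right) + 0} = \frac{-1 + x}{2 x \left(-3 + x\right)}$)
$w = \frac{43}{3}$ ($w = \left(- \frac{1}{3}\right) \left(-43\right) = \frac{43}{3} \approx 14.333$)
$s{\left(c,O \right)} = O + 2 c$ ($s{\left(c,O \right)} = \left(O + c\right) + c = O + 2 c$)
$T{\left(-3 \right)} s{\left(203,w \right)} = \frac{-1 - 3}{2 \left(-3\right) \left(-3 - 3\right)} \left(\frac{43}{3} + 2 \cdot 203\right) = \frac{1}{2} \left(- \frac{1}{3}\right) \frac{1}{-6} \left(-4\right) \left(\frac{43}{3} + 406\right) = \frac{1}{2} \left(- \frac{1}{3}\right) \left(- \frac{1}{6}\right) \left(-4\right) \frac{1261}{3} = \left(- \frac{1}{9}\right) \frac{1261}{3} = - \frac{1261}{27}$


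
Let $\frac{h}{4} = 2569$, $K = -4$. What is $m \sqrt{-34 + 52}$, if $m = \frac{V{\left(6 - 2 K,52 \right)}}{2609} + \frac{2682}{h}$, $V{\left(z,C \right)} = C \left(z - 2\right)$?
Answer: $\frac{20114343 \sqrt{2}}{13405042} \approx 2.122$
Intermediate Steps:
$h = 10276$ ($h = 4 \cdot 2569 = 10276$)
$V{\left(z,C \right)} = C \left(-2 + z\right)$ ($V{\left(z,C \right)} = C \left(z - 2\right) = C \left(-2 + z\right)$)
$m = \frac{6704781}{13405042}$ ($m = \frac{52 \left(-2 + \left(6 - -8\right)\right)}{2609} + \frac{2682}{10276} = 52 \left(-2 + \left(6 + 8\right)\right) \frac{1}{2609} + 2682 \cdot \frac{1}{10276} = 52 \left(-2 + 14\right) \frac{1}{2609} + \frac{1341}{5138} = 52 \cdot 12 \cdot \frac{1}{2609} + \frac{1341}{5138} = 624 \cdot \frac{1}{2609} + \frac{1341}{5138} = \frac{624}{2609} + \frac{1341}{5138} = \frac{6704781}{13405042} \approx 0.50017$)
$m \sqrt{-34 + 52} = \frac{6704781 \sqrt{-34 + 52}}{13405042} = \frac{6704781 \sqrt{18}}{13405042} = \frac{6704781 \cdot 3 \sqrt{2}}{13405042} = \frac{20114343 \sqrt{2}}{13405042}$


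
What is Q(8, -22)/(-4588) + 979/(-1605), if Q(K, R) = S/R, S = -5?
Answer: -98824369/162002280 ≈ -0.61002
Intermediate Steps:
Q(K, R) = -5/R
Q(8, -22)/(-4588) + 979/(-1605) = -5/(-22)/(-4588) + 979/(-1605) = -5*(-1/22)*(-1/4588) + 979*(-1/1605) = (5/22)*(-1/4588) - 979/1605 = -5/100936 - 979/1605 = -98824369/162002280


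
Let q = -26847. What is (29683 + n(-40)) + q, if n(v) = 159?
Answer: 2995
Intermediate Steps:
(29683 + n(-40)) + q = (29683 + 159) - 26847 = 29842 - 26847 = 2995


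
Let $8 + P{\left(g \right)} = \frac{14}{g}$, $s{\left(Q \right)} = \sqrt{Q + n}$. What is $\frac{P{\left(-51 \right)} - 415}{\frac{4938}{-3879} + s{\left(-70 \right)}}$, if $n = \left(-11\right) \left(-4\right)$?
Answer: $\frac{7657189531}{392507815} + \frac{12030068121 i \sqrt{26}}{785015630} \approx 19.508 + 78.141 i$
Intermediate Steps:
$n = 44$
$s{\left(Q \right)} = \sqrt{44 + Q}$ ($s{\left(Q \right)} = \sqrt{Q + 44} = \sqrt{44 + Q}$)
$P{\left(g \right)} = -8 + \frac{14}{g}$
$\frac{P{\left(-51 \right)} - 415}{\frac{4938}{-3879} + s{\left(-70 \right)}} = \frac{\left(-8 + \frac{14}{-51}\right) - 415}{\frac{4938}{-3879} + \sqrt{44 - 70}} = \frac{\left(-8 + 14 \left(- \frac{1}{51}\right)\right) - 415}{4938 \left(- \frac{1}{3879}\right) + \sqrt{-26}} = \frac{\left(-8 - \frac{14}{51}\right) - 415}{- \frac{1646}{1293} + i \sqrt{26}} = \frac{- \frac{422}{51} - 415}{- \frac{1646}{1293} + i \sqrt{26}} = - \frac{21587}{51 \left(- \frac{1646}{1293} + i \sqrt{26}\right)}$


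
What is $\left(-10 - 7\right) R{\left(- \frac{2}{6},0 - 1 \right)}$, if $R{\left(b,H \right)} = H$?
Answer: $17$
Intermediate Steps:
$\left(-10 - 7\right) R{\left(- \frac{2}{6},0 - 1 \right)} = \left(-10 - 7\right) \left(0 - 1\right) = \left(-17\right) \left(-1\right) = 17$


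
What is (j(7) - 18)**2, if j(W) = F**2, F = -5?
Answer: 49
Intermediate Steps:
j(W) = 25 (j(W) = (-5)**2 = 25)
(j(7) - 18)**2 = (25 - 18)**2 = 7**2 = 49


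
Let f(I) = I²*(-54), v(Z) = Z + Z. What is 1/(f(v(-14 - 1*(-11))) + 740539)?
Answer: 1/738595 ≈ 1.3539e-6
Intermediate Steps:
v(Z) = 2*Z
f(I) = -54*I²
1/(f(v(-14 - 1*(-11))) + 740539) = 1/(-54*4*(-14 - 1*(-11))² + 740539) = 1/(-54*4*(-14 + 11)² + 740539) = 1/(-54*(2*(-3))² + 740539) = 1/(-54*(-6)² + 740539) = 1/(-54*36 + 740539) = 1/(-1944 + 740539) = 1/738595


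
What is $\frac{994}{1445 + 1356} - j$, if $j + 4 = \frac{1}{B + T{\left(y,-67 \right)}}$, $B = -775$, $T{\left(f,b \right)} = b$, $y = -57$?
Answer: $\frac{10273517}{2358442} \approx 4.3561$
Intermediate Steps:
$j = - \frac{3369}{842}$ ($j = -4 + \frac{1}{-775 - 67} = -4 + \frac{1}{-842} = -4 - \frac{1}{842} = - \frac{3369}{842} \approx -4.0012$)
$\frac{994}{1445 + 1356} - j = \frac{994}{1445 + 1356} - - \frac{3369}{842} = \frac{994}{2801} + \frac{3369}{842} = \frac{10273517}{2358442}$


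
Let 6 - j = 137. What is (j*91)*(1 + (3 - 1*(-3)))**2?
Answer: -584129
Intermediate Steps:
j = -131 (j = 6 - 1*137 = 6 - 137 = -131)
(j*91)*(1 + (3 - 1*(-3)))**2 = (-131*91)*(1 + (3 - 1*(-3)))**2 = -11921*(1 + (3 + 3))**2 = -11921*(1 + 6)**2 = -11921*7**2 = -11921*49 = -584129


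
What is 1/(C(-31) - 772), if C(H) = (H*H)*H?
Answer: -1/30563 ≈ -3.2719e-5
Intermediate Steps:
C(H) = H**3 (C(H) = H**2*H = H**3)
1/(C(-31) - 772) = 1/((-31)**3 - 772) = 1/(-29791 - 772) = 1/(-30563) = -1/30563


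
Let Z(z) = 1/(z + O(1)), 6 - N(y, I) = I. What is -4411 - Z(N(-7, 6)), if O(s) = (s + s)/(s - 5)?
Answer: -4409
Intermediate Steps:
N(y, I) = 6 - I
O(s) = 2*s/(-5 + s) (O(s) = (2*s)/(-5 + s) = 2*s/(-5 + s))
Z(z) = 1/(-1/2 + z) (Z(z) = 1/(z + 2*1/(-5 + 1)) = 1/(z + 2*1/(-4)) = 1/(z + 2*1*(-1/4)) = 1/(z - 1/2) = 1/(-1/2 + z))
-4411 - Z(N(-7, 6)) = -4411 - 2/(-1 + 2*(6 - 1*6)) = -4411 - 2/(-1 + 2*(6 - 6)) = -4411 - 2/(-1 + 2*0) = -4411 - 2/(-1 + 0) = -4411 - 2/(-1) = -4411 - 2*(-1) = -4411 - 1*(-2) = -4411 + 2 = -4409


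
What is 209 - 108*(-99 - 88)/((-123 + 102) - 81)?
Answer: 11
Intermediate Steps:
209 - 108*(-99 - 88)/((-123 + 102) - 81) = 209 - (-20196)/(-21 - 81) = 209 - (-20196)/(-102) = 209 - (-20196)*(-1)/102 = 209 - 108*11/6 = 209 - 198 = 11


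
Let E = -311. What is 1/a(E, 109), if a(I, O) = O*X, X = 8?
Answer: 1/872 ≈ 0.0011468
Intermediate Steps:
a(I, O) = 8*O (a(I, O) = O*8 = 8*O)
1/a(E, 109) = 1/(8*109) = 1/872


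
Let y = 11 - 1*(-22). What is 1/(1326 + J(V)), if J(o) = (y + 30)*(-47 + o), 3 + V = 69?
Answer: 1/2523 ≈ 0.00039635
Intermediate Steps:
V = 66 (V = -3 + 69 = 66)
y = 33 (y = 11 + 22 = 33)
J(o) = -2961 + 63*o (J(o) = (33 + 30)*(-47 + o) = 63*(-47 + o) = -2961 + 63*o)
1/(1326 + J(V)) = 1/(1326 + (-2961 + 63*66)) = 1/(1326 + (-2961 + 4158)) = 1/(1326 + 1197) = 1/2523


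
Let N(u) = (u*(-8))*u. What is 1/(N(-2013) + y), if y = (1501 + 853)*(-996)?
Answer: -1/34761936 ≈ -2.8767e-8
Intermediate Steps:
N(u) = -8*u² (N(u) = (-8*u)*u = -8*u²)
y = -2344584 (y = 2354*(-996) = -2344584)
1/(N(-2013) + y) = 1/(-8*(-2013)² - 2344584) = 1/(-8*4052169 - 2344584) = 1/(-32417352 - 2344584) = 1/(-34761936) = -1/34761936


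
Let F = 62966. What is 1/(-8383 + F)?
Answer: 1/54583 ≈ 1.8321e-5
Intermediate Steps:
1/(-8383 + F) = 1/(-8383 + 62966) = 1/54583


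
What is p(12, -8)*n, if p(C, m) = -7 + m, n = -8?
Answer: 120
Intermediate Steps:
p(12, -8)*n = (-7 - 8)*(-8) = -15*(-8) = 120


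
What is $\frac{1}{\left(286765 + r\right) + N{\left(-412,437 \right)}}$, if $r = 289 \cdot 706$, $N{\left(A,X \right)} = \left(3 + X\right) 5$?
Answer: $\frac{1}{492999} \approx 2.0284 \cdot 10^{-6}$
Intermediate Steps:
$N{\left(A,X \right)} = 15 + 5 X$
$r = 204034$
$\frac{1}{\left(286765 + r\right) + N{\left(-412,437 \right)}} = \frac{1}{\left(286765 + 204034\right) + \left(15 + 5 \cdot 437\right)} = \frac{1}{490799 + \left(15 + 2185\right)} = \frac{1}{490799 + 2200} = \frac{1}{492999}$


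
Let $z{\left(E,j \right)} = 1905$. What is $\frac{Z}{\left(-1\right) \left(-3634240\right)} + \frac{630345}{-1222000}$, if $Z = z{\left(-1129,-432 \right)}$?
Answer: $- \frac{5721242757}{11102603200} \approx -0.51531$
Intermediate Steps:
$Z = 1905$
$\frac{Z}{\left(-1\right) \left(-3634240\right)} + \frac{630345}{-1222000} = \frac{1905}{\left(-1\right) \left(-3634240\right)} + \frac{630345}{-1222000} = \frac{1905}{3634240} + 630345 \left(- \frac{1}{1222000}\right) = 1905 \cdot \frac{1}{3634240} - \frac{126069}{244400} = \frac{381}{726848} - \frac{126069}{244400} = - \frac{5721242757}{11102603200}$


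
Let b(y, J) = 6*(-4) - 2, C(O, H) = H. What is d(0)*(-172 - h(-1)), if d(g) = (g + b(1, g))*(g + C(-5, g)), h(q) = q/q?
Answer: 0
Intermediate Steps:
b(y, J) = -26 (b(y, J) = -24 - 2 = -26)
h(q) = 1
d(g) = 2*g*(-26 + g) (d(g) = (g - 26)*(g + g) = (-26 + g)*(2*g) = 2*g*(-26 + g))
d(0)*(-172 - h(-1)) = (2*0*(-26 + 0))*(-172 - 1*1) = (2*0*(-26))*(-172 - 1) = 0*(-173) = 0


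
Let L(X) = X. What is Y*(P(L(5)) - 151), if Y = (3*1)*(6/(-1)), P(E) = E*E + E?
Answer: 2178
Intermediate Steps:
P(E) = E + E² (P(E) = E² + E = E + E²)
Y = -18 (Y = 3*(6*(-1)) = 3*(-6) = -18)
Y*(P(L(5)) - 151) = -18*(5*(1 + 5) - 151) = -18*(5*6 - 151) = -18*(30 - 151) = -18*(-121) = 2178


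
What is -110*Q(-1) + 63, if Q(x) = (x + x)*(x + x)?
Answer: -377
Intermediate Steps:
Q(x) = 4*x² (Q(x) = (2*x)*(2*x) = 4*x²)
-110*Q(-1) + 63 = -440*(-1)² + 63 = -440 + 63 = -377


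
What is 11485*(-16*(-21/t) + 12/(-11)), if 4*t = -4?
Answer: -42586380/11 ≈ -3.8715e+6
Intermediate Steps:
t = -1 (t = (¼)*(-4) = -1)
11485*(-16*(-21/t) + 12/(-11)) = 11485*(-16/((-1/(-21))) + 12/(-11)) = 11485*(-16/((-1*(-1/21))) + 12*(-1/11)) = 11485*(-16/1/21 - 12/11) = 11485*(-16*21 - 12/11) = 11485*(-336 - 12/11) = 11485*(-3708/11) = -42586380/11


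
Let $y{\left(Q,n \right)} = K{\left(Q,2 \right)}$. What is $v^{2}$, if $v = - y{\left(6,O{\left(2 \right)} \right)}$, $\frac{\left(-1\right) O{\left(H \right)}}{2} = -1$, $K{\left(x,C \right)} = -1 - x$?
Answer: $49$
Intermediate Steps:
$O{\left(H \right)} = 2$ ($O{\left(H \right)} = \left(-2\right) \left(-1\right) = 2$)
$y{\left(Q,n \right)} = -1 - Q$
$v = 7$ ($v = - (-1 - 6) = \left(-1\right) \left(-7\right) = 7$)
$v^{2} = 7^{2} = 49$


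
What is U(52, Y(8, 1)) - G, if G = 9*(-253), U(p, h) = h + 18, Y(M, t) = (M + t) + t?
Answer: 2305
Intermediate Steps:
Y(M, t) = M + 2*t
U(p, h) = 18 + h
G = -2277
U(52, Y(8, 1)) - G = (18 + (8 + 2*1)) - 1*(-2277) = (18 + (8 + 2)) + 2277 = (18 + 10) + 2277 = 28 + 2277 = 2305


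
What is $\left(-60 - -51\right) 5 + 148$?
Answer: $103$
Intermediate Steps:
$\left(-60 - -51\right) 5 + 148 = \left(-60 + 51\right) 5 + 148 = \left(-9\right) 5 + 148 = -45 + 148 = 103$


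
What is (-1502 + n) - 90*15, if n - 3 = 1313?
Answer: -1536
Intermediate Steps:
n = 1316 (n = 3 + 1313 = 1316)
(-1502 + n) - 90*15 = (-1502 + 1316) - 90*15 = -186 - 1350 = -1536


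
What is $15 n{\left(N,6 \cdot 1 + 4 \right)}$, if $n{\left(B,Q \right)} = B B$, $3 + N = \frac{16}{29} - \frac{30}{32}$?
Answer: $\frac{37020615}{215296} \approx 171.95$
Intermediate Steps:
$N = - \frac{1571}{464}$ ($N = -3 + \left(\frac{16}{29} - \frac{30}{32}\right) = -3 + \left(16 \cdot \frac{1}{29} - \frac{15}{16}\right) = -3 + \left(\frac{16}{29} - \frac{15}{16}\right) = -3 - \frac{179}{464} = - \frac{1571}{464} \approx -3.3858$)
$n{\left(B,Q \right)} = B^{2}$
$15 n{\left(N,6 \cdot 1 + 4 \right)} = 15 \left(- \frac{1571}{464}\right)^{2} = 15 \cdot \frac{2468041}{215296} = \frac{37020615}{215296}$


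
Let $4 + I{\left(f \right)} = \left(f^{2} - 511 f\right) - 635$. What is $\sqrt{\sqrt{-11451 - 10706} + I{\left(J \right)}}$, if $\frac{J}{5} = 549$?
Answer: $\sqrt{6131691 + i \sqrt{22157}} \approx 2476.2 + 0.03 i$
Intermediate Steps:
$J = 2745$ ($J = 5 \cdot 549 = 2745$)
$I{\left(f \right)} = -639 + f^{2} - 511 f$ ($I{\left(f \right)} = -4 - \left(635 - f^{2} + 511 f\right) = -639 + f^{2} - 511 f$)
$\sqrt{\sqrt{-11451 - 10706} + I{\left(J \right)}} = \sqrt{\sqrt{-11451 - 10706} - \left(1403334 - 7535025\right)} = \sqrt{\sqrt{-22157} - -6131691} = \sqrt{i \sqrt{22157} + 6131691} = \sqrt{6131691 + i \sqrt{22157}}$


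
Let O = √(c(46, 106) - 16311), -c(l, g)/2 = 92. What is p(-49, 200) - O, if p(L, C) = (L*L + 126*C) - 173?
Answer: 27428 - I*√16495 ≈ 27428.0 - 128.43*I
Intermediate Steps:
c(l, g) = -184 (c(l, g) = -2*92 = -184)
p(L, C) = -173 + L² + 126*C (p(L, C) = (L² + 126*C) - 173 = -173 + L² + 126*C)
O = I*√16495 (O = √(-184 - 16311) = √(-16495) = I*√16495 ≈ 128.43*I)
p(-49, 200) - O = (-173 + (-49)² + 126*200) - I*√16495 = (-173 + 2401 + 25200) - I*√16495 = 27428 - I*√16495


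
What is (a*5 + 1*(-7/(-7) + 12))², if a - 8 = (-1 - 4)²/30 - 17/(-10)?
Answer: 38809/9 ≈ 4312.1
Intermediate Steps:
a = 158/15 (a = 8 + ((-1 - 4)²/30 - 17/(-10)) = 8 + ((-5)²*(1/30) - 17*(-⅒)) = 8 + (25*(1/30) + 17/10) = 8 + (⅚ + 17/10) = 8 + 38/15 = 158/15 ≈ 10.533)
(a*5 + 1*(-7/(-7) + 12))² = ((158/15)*5 + 1*(-7/(-7) + 12))² = (158/3 + 1*(-7*(-⅐) + 12))² = (158/3 + 1*(1 + 12))² = (158/3 + 1*13)² = (158/3 + 13)² = (197/3)² = 38809/9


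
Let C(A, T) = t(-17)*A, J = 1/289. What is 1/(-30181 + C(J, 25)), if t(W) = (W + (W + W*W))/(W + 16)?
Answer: -17/513092 ≈ -3.3132e-5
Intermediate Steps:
t(W) = (W² + 2*W)/(16 + W) (t(W) = (W + (W + W²))/(16 + W) = (W² + 2*W)/(16 + W))
J = 1/289 ≈ 0.0034602
C(A, T) = -255*A (C(A, T) = (-17*(2 - 17)/(16 - 17))*A = (-17*(-15)/(-1))*A = (-17*(-1)*(-15))*A = -255*A)
1/(-30181 + C(J, 25)) = 1/(-30181 - 255*1/289) = 1/(-30181 - 15/17) = 1/(-513092/17) = -17/513092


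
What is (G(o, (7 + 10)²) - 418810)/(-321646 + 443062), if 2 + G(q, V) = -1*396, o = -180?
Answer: -17467/5059 ≈ -3.4527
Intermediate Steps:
G(q, V) = -398 (G(q, V) = -2 - 1*396 = -2 - 396 = -398)
(G(o, (7 + 10)²) - 418810)/(-321646 + 443062) = (-398 - 418810)/(-321646 + 443062) = -419208/121416 = -419208*1/121416 = -17467/5059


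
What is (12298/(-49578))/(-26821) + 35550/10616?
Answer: 11818021682867/3529107501852 ≈ 3.3487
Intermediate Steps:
(12298/(-49578))/(-26821) + 35550/10616 = (12298*(-1/49578))*(-1/26821) + 35550*(1/10616) = -6149/24789*(-1/26821) + 17775/5308 = 6149/664865769 + 17775/5308 = 11818021682867/3529107501852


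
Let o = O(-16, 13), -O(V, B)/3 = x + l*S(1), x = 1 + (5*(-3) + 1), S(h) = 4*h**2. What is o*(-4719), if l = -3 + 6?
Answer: -14157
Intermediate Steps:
x = -13 (x = 1 + (-15 + 1) = 1 - 14 = -13)
l = 3
O(V, B) = 3 (O(V, B) = -3*(-13 + 3*(4*1**2)) = -3*(-13 + 3*(4*1)) = -3*(-13 + 3*4) = -3*(-13 + 12) = -3*(-1) = 3)
o = 3
o*(-4719) = 3*(-4719) = -14157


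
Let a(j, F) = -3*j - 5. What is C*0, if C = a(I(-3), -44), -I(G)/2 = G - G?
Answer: 0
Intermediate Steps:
I(G) = 0 (I(G) = -2*(G - G) = -2*0 = 0)
a(j, F) = -5 - 3*j
C = -5 (C = -5 - 3*0 = -5 + 0 = -5)
C*0 = -5*0 = 0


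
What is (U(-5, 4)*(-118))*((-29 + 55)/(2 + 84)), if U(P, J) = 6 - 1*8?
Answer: 3068/43 ≈ 71.349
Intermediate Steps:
U(P, J) = -2 (U(P, J) = 6 - 8 = -2)
(U(-5, 4)*(-118))*((-29 + 55)/(2 + 84)) = (-2*(-118))*((-29 + 55)/(2 + 84)) = 236*(26/86) = 236*(26*(1/86)) = 236*(13/43) = 3068/43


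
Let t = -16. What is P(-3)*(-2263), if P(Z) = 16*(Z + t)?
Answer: 687952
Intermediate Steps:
P(Z) = -256 + 16*Z (P(Z) = 16*(Z - 16) = 16*(-16 + Z) = -256 + 16*Z)
P(-3)*(-2263) = (-256 + 16*(-3))*(-2263) = (-256 - 48)*(-2263) = -304*(-2263) = 687952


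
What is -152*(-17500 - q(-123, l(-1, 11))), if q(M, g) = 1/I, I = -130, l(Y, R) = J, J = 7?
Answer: 172899924/65 ≈ 2.6600e+6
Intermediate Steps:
l(Y, R) = 7
q(M, g) = -1/130 (q(M, g) = 1/(-130) = -1/130)
-152*(-17500 - q(-123, l(-1, 11))) = -152*(-17500 - 1*(-1/130)) = -152*(-17500 + 1/130) = -152*(-2274999/130) = 172899924/65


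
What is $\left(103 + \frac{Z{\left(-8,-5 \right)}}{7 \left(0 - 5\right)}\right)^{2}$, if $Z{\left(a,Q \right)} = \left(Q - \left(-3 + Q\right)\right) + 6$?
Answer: $\frac{12931216}{1225} \approx 10556.0$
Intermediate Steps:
$Z{\left(a,Q \right)} = 9$ ($Z{\left(a,Q \right)} = 3 + 6 = 9$)
$\left(103 + \frac{Z{\left(-8,-5 \right)}}{7 \left(0 - 5\right)}\right)^{2} = \left(103 + \frac{9}{7 \left(0 - 5\right)}\right)^{2} = \left(103 + \frac{9}{7 \left(-5\right)}\right)^{2} = \left(103 + \frac{9}{-35}\right)^{2} = \left(103 + 9 \left(- \frac{1}{35}\right)\right)^{2} = \left(103 - \frac{9}{35}\right)^{2} = \left(\frac{3596}{35}\right)^{2} = \frac{12931216}{1225}$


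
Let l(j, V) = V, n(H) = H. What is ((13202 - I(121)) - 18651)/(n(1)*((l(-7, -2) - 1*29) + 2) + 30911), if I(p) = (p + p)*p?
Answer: -11577/10294 ≈ -1.1246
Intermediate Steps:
I(p) = 2*p**2 (I(p) = (2*p)*p = 2*p**2)
((13202 - I(121)) - 18651)/(n(1)*((l(-7, -2) - 1*29) + 2) + 30911) = ((13202 - 2*121**2) - 18651)/(1*((-2 - 1*29) + 2) + 30911) = ((13202 - 2*14641) - 18651)/(1*((-2 - 29) + 2) + 30911) = ((13202 - 1*29282) - 18651)/(1*(-31 + 2) + 30911) = ((13202 - 29282) - 18651)/(1*(-29) + 30911) = (-16080 - 18651)/(-29 + 30911) = -34731/30882 = -34731*1/30882 = -11577/10294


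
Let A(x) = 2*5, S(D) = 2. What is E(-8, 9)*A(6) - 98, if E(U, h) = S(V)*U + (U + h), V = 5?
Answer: -248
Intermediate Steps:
A(x) = 10
E(U, h) = h + 3*U (E(U, h) = 2*U + (U + h) = h + 3*U)
E(-8, 9)*A(6) - 98 = (9 + 3*(-8))*10 - 98 = (9 - 24)*10 - 98 = -15*10 - 98 = -150 - 98 = -248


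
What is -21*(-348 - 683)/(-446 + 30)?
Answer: -21651/416 ≈ -52.046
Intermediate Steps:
-21*(-348 - 683)/(-446 + 30) = -(-21651)/(-416) = -(-21651)*(-1)/416 = -21*1031/416 = -21651/416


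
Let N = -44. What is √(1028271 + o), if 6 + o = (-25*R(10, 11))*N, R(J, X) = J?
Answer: √1039265 ≈ 1019.4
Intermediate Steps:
o = 10994 (o = -6 - 25*10*(-44) = -6 - 250*(-44) = -6 + 11000 = 10994)
√(1028271 + o) = √(1028271 + 10994) = √1039265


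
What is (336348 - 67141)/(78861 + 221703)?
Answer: 269207/300564 ≈ 0.89567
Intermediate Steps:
(336348 - 67141)/(78861 + 221703) = 269207/300564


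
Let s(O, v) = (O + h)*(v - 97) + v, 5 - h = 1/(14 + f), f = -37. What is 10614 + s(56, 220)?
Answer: 421874/23 ≈ 18342.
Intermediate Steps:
h = 116/23 (h = 5 - 1/(14 - 37) = 5 - 1/(-23) = 5 - 1*(-1/23) = 5 + 1/23 = 116/23 ≈ 5.0435)
s(O, v) = v + (-97 + v)*(116/23 + O) (s(O, v) = (O + 116/23)*(v - 97) + v = (116/23 + O)*(-97 + v) + v = (-97 + v)*(116/23 + O) + v = v + (-97 + v)*(116/23 + O))
10614 + s(56, 220) = 10614 + (-11252/23 - 97*56 + (139/23)*220 + 56*220) = 10614 + (-11252/23 - 5432 + 30580/23 + 12320) = 10614 + 177752/23 = 421874/23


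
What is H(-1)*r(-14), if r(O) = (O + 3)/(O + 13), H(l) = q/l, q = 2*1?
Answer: -22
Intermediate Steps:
q = 2
H(l) = 2/l
r(O) = (3 + O)/(13 + O)
H(-1)*r(-14) = (2/(-1))*((3 - 14)/(13 - 14)) = (2*(-1))*(-11/(-1)) = -(-2)*(-11) = -2*11 = -22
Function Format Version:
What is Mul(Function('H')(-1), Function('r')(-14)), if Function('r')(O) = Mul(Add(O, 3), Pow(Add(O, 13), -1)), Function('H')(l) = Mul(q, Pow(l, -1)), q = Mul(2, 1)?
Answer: -22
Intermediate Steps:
q = 2
Function('H')(l) = Mul(2, Pow(l, -1))
Function('r')(O) = Mul(Pow(Add(13, O), -1), Add(3, O)) (Function('r')(O) = Mul(Add(3, O), Pow(Add(13, O), -1)) = Mul(Pow(Add(13, O), -1), Add(3, O)))
Mul(Function('H')(-1), Function('r')(-14)) = Mul(Mul(2, Pow(-1, -1)), Mul(Pow(Add(13, -14), -1), Add(3, -14))) = Mul(Mul(2, -1), Mul(Pow(-1, -1), -11)) = Mul(-2, Mul(-1, -11)) = Mul(-2, 11) = -22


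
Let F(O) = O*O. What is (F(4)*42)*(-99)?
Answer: -66528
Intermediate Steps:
F(O) = O**2
(F(4)*42)*(-99) = (4**2*42)*(-99) = (16*42)*(-99) = 672*(-99) = -66528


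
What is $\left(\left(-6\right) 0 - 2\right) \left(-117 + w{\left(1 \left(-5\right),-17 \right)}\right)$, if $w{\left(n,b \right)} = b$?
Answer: $268$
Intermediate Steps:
$\left(\left(-6\right) 0 - 2\right) \left(-117 + w{\left(1 \left(-5\right),-17 \right)}\right) = \left(\left(-6\right) 0 - 2\right) \left(-117 - 17\right) = \left(0 - 2\right) \left(-134\right) = \left(-2\right) \left(-134\right) = 268$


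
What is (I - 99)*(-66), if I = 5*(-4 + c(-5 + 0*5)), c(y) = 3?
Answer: 6864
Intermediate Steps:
I = -5 (I = 5*(-4 + 3) = 5*(-1) = -5)
(I - 99)*(-66) = (-5 - 99)*(-66) = -104*(-66) = 6864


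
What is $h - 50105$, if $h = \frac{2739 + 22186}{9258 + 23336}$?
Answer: $- \frac{1633097445}{32594} \approx -50104.0$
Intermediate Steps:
$h = \frac{24925}{32594} \approx 0.76471$
$h - 50105 = \frac{24925}{32594} - 50105 = - \frac{1633097445}{32594}$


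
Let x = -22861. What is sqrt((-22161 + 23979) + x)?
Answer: I*sqrt(21043) ≈ 145.06*I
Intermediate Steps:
sqrt((-22161 + 23979) + x) = sqrt((-22161 + 23979) - 22861) = sqrt(1818 - 22861) = sqrt(-21043) = I*sqrt(21043)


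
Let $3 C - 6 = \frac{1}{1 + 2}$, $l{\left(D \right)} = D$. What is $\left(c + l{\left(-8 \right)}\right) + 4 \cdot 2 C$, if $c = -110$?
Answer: $- \frac{910}{9} \approx -101.11$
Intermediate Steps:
$C = \frac{19}{9}$ ($C = 2 + \frac{1}{3 \left(1 + 2\right)} = 2 + \frac{1}{3 \cdot 3} = 2 + \frac{1}{3} \cdot \frac{1}{3} = 2 + \frac{1}{9} = \frac{19}{9} \approx 2.1111$)
$\left(c + l{\left(-8 \right)}\right) + 4 \cdot 2 C = \left(-110 - 8\right) + 4 \cdot 2 \cdot \frac{19}{9} = -118 + 8 \cdot \frac{19}{9} = -118 + \frac{152}{9} = - \frac{910}{9}$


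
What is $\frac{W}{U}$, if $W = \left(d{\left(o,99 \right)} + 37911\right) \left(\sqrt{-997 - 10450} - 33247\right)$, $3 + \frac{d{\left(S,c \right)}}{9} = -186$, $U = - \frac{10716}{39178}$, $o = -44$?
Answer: $\frac{206865659995}{47} - \frac{6222085 i \sqrt{11447}}{47} \approx 4.4014 \cdot 10^{9} - 1.4164 \cdot 10^{7} i$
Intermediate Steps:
$U = - \frac{282}{1031}$ ($U = \left(-10716\right) \frac{1}{39178} = - \frac{282}{1031} \approx -0.27352$)
$d{\left(S,c \right)} = -1701$ ($d{\left(S,c \right)} = -27 + 9 \left(-186\right) = -27 - 1674 = -1701$)
$W = -1203873870 + 36210 i \sqrt{11447}$ ($W = \left(-1701 + 37911\right) \left(\sqrt{-997 - 10450} - 33247\right) = 36210 \left(\sqrt{-11447} - 33247\right) = 36210 \left(i \sqrt{11447} - 33247\right) = 36210 \left(-33247 + i \sqrt{11447}\right) = -1203873870 + 36210 i \sqrt{11447} \approx -1.2039 \cdot 10^{9} + 3.8741 \cdot 10^{6} i$)
$\frac{W}{U} = \frac{-1203873870 + 36210 i \sqrt{11447}}{- \frac{282}{1031}} = \left(-1203873870 + 36210 i \sqrt{11447}\right) \left(- \frac{1031}{282}\right) = \frac{206865659995}{47} - \frac{6222085 i \sqrt{11447}}{47}$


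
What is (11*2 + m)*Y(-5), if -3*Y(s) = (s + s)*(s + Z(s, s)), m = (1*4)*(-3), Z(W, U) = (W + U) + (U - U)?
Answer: -500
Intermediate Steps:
Z(W, U) = U + W (Z(W, U) = (U + W) + 0 = U + W)
m = -12 (m = 4*(-3) = -12)
Y(s) = -2*s² (Y(s) = -(s + s)*(s + (s + s))/3 = -2*s*(s + 2*s)/3 = -2*s*3*s/3 = -2*s²)
(11*2 + m)*Y(-5) = (11*2 - 12)*(-2*(-5)²) = (22 - 12)*(-2*25) = 10*(-50) = -500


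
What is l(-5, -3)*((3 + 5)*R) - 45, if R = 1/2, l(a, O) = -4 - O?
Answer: -49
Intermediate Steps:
R = ½ (R = 1*(½) = ½ ≈ 0.50000)
l(-5, -3)*((3 + 5)*R) - 45 = (-4 - 1*(-3))*((3 + 5)*(½)) - 45 = (-4 + 3)*(8*(½)) - 45 = -1*4 - 45 = -4 - 45 = -49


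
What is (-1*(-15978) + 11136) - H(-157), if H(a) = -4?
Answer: 27118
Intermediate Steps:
(-1*(-15978) + 11136) - H(-157) = (-1*(-15978) + 11136) - 1*(-4) = (15978 + 11136) + 4 = 27114 + 4 = 27118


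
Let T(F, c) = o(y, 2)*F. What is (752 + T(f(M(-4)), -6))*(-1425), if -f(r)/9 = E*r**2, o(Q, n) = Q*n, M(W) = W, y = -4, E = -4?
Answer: 5494800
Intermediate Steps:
f(r) = 36*r**2 (f(r) = -(-36)*r**2 = 36*r**2)
T(F, c) = -8*F (T(F, c) = (-4*2)*F = -8*F)
(752 + T(f(M(-4)), -6))*(-1425) = (752 - 288*(-4)**2)*(-1425) = (752 - 288*16)*(-1425) = (752 - 8*576)*(-1425) = (752 - 4608)*(-1425) = -3856*(-1425) = 5494800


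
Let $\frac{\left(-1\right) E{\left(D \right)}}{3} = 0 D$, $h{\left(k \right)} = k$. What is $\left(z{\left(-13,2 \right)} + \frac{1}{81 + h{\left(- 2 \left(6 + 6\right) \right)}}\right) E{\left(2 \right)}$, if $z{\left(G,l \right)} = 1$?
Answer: $0$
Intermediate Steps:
$E{\left(D \right)} = 0$ ($E{\left(D \right)} = - 3 \cdot 0 D = \left(-3\right) 0 = 0$)
$\left(z{\left(-13,2 \right)} + \frac{1}{81 + h{\left(- 2 \left(6 + 6\right) \right)}}\right) E{\left(2 \right)} = \left(1 + \frac{1}{81 - 2 \left(6 + 6\right)}\right) 0 = \left(1 + \frac{1}{81 - 24}\right) 0 = \left(1 + \frac{1}{57}\right) 0 = \frac{58}{57} \cdot 0 = 0$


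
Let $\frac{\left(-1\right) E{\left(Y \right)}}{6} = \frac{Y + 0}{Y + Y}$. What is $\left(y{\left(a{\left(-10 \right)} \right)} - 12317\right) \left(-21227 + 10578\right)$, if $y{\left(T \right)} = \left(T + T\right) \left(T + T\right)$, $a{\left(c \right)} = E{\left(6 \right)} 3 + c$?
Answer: $115786577$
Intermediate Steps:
$E{\left(Y \right)} = -3$ ($E{\left(Y \right)} = - 6 \frac{Y + 0}{Y + Y} = - 6 \frac{Y}{2 Y} = - 6 Y \frac{1}{2 Y} = \left(-6\right) \frac{1}{2} = -3$)
$a{\left(c \right)} = -9 + c$ ($a{\left(c \right)} = \left(-3\right) 3 + c = -9 + c$)
$y{\left(T \right)} = 4 T^{2}$ ($y{\left(T \right)} = 2 T 2 T = 4 T^{2}$)
$\left(y{\left(a{\left(-10 \right)} \right)} - 12317\right) \left(-21227 + 10578\right) = \left(4 \left(-9 - 10\right)^{2} - 12317\right) \left(-21227 + 10578\right) = \left(4 \left(-19\right)^{2} - 12317\right) \left(-10649\right) = \left(4 \cdot 361 - 12317\right) \left(-10649\right) = \left(1444 - 12317\right) \left(-10649\right) = \left(-10873\right) \left(-10649\right) = 115786577$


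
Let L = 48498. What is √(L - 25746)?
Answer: 12*√158 ≈ 150.84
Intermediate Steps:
√(L - 25746) = √(48498 - 25746) = √22752 = 12*√158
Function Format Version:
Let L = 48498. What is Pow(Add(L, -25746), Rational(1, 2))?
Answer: Mul(12, Pow(158, Rational(1, 2))) ≈ 150.84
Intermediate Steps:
Pow(Add(L, -25746), Rational(1, 2)) = Pow(Add(48498, -25746), Rational(1, 2)) = Pow(22752, Rational(1, 2)) = Mul(12, Pow(158, Rational(1, 2)))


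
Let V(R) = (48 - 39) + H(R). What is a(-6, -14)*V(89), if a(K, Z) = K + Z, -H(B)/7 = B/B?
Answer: -40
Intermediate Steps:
H(B) = -7 (H(B) = -7*B/B = -7*1 = -7)
V(R) = 2 (V(R) = (48 - 39) - 7 = 9 - 7 = 2)
a(-6, -14)*V(89) = (-6 - 14)*2 = -20*2 = -40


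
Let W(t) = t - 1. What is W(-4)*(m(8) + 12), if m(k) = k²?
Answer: -380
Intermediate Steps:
W(t) = -1 + t
W(-4)*(m(8) + 12) = (-1 - 4)*(8² + 12) = -5*(64 + 12) = -5*76 = -380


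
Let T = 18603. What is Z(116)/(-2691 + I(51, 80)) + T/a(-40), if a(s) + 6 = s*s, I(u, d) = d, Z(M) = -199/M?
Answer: 2817359717/241392172 ≈ 11.671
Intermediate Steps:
a(s) = -6 + s² (a(s) = -6 + s*s = -6 + s²)
Z(116)/(-2691 + I(51, 80)) + T/a(-40) = (-199/116)/(-2691 + 80) + 18603/(-6 + (-40)²) = -199*1/116/(-2611) + 18603/(-6 + 1600) = -199/116*(-1/2611) + 18603/1594 = 199/302876 + 18603*(1/1594) = 199/302876 + 18603/1594 = 2817359717/241392172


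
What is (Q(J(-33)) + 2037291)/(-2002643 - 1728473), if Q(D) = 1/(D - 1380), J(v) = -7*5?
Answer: -720691691/1319882285 ≈ -0.54603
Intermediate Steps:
J(v) = -35
Q(D) = 1/(-1380 + D)
(Q(J(-33)) + 2037291)/(-2002643 - 1728473) = (1/(-1380 - 35) + 2037291)/(-2002643 - 1728473) = (1/(-1415) + 2037291)/(-3731116) = (-1/1415 + 2037291)*(-1/3731116) = (2882766764/1415)*(-1/3731116) = -720691691/1319882285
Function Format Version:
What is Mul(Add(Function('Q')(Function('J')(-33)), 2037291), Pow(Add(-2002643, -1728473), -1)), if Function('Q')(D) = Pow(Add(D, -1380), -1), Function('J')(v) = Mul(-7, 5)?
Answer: Rational(-720691691, 1319882285) ≈ -0.54603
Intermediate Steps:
Function('J')(v) = -35
Function('Q')(D) = Pow(Add(-1380, D), -1)
Mul(Add(Function('Q')(Function('J')(-33)), 2037291), Pow(Add(-2002643, -1728473), -1)) = Mul(Add(Pow(Add(-1380, -35), -1), 2037291), Pow(Add(-2002643, -1728473), -1)) = Mul(Add(Pow(-1415, -1), 2037291), Pow(-3731116, -1)) = Mul(Add(Rational(-1, 1415), 2037291), Rational(-1, 3731116)) = Mul(Rational(2882766764, 1415), Rational(-1, 3731116)) = Rational(-720691691, 1319882285)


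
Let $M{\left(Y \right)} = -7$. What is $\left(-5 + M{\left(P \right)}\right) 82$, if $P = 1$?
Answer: $-984$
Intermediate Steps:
$\left(-5 + M{\left(P \right)}\right) 82 = \left(-5 - 7\right) 82 = \left(-12\right) 82 = -984$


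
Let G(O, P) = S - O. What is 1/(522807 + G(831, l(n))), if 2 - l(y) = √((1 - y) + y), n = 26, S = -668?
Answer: 1/521308 ≈ 1.9183e-6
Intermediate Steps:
l(y) = 1 (l(y) = 2 - √((1 - y) + y) = 2 - √1 = 2 - 1*1 = 2 - 1 = 1)
G(O, P) = -668 - O
1/(522807 + G(831, l(n))) = 1/(522807 + (-668 - 1*831)) = 1/(522807 + (-668 - 831)) = 1/(522807 - 1499) = 1/521308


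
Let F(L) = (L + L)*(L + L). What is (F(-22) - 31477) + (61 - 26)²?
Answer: -28316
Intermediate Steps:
F(L) = 4*L² (F(L) = (2*L)*(2*L) = 4*L²)
(F(-22) - 31477) + (61 - 26)² = (4*(-22)² - 31477) + (61 - 26)² = (4*484 - 31477) + 35² = (1936 - 31477) + 1225 = -29541 + 1225 = -28316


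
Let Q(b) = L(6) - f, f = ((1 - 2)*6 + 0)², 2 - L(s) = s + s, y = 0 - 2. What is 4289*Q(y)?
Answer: -197294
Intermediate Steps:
y = -2
L(s) = 2 - 2*s (L(s) = 2 - (s + s) = 2 - 2*s)
f = 36 (f = (-1*6 + 0)² = (-6 + 0)² = (-6)² = 36)
Q(b) = -46 (Q(b) = (2 - 2*6) - 1*36 = (2 - 12) - 36 = -10 - 36 = -46)
4289*Q(y) = 4289*(-46) = -197294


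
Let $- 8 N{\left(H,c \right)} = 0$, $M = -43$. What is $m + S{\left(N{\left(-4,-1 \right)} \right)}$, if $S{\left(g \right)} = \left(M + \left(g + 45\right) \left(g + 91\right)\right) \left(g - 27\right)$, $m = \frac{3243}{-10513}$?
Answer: $- \frac{1150167495}{10513} \approx -1.094 \cdot 10^{5}$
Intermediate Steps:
$N{\left(H,c \right)} = 0$ ($N{\left(H,c \right)} = \left(- \frac{1}{8}\right) 0 = 0$)
$m = - \frac{3243}{10513}$ ($m = 3243 \left(- \frac{1}{10513}\right) = - \frac{3243}{10513} \approx -0.30848$)
$S{\left(g \right)} = \left(-43 + \left(45 + g\right) \left(91 + g\right)\right) \left(-27 + g\right)$ ($S{\left(g \right)} = \left(-43 + \left(g + 45\right) \left(g + 91\right)\right) \left(g - 27\right) = \left(-43 + \left(45 + g\right) \left(91 + g\right)\right) \left(-27 + g\right)$)
$m + S{\left(N{\left(-4,-1 \right)} \right)} = - \frac{3243}{10513} + \left(-109404 + 0^{3} + 109 \cdot 0^{2} + 380 \cdot 0\right) = - \frac{3243}{10513} + \left(-109404 + 0 + 109 \cdot 0 + 0\right) = - \frac{3243}{10513} + \left(-109404 + 0 + 0 + 0\right) = - \frac{3243}{10513} - 109404 = - \frac{1150167495}{10513}$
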